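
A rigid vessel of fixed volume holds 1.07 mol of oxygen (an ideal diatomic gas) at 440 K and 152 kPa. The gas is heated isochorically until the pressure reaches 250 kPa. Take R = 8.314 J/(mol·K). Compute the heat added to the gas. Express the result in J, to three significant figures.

Constant volume ⇒ W = 0, so Q = ΔU = nCᵥΔT with Cᵥ = 5R/2 = 20.79 J/(mol·K).
At constant V, T₂/T₁ = P₂/P₁ ⇒ ΔT = T₁(P₂/P₁ − 1) = 440·(250/152 − 1) = 283.7 K.
ΔU = (1.07)(20.79)(283.7) = 6309 J.

Q ≈ 6310 J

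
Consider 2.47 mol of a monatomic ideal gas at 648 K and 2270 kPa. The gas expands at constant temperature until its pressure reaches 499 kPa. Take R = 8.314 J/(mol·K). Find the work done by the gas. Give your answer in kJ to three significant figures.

Isothermal process: W = nRT ln(V₂/V₁) = nRT ln(P₁/P₂).
W = (2.47)(8.314)(648) × ln(2270/499)
  = 13307 × ln(4.549) = 13307 × 1.515
W_by_gas = 20159 J.

W ≈ 20.2 kJ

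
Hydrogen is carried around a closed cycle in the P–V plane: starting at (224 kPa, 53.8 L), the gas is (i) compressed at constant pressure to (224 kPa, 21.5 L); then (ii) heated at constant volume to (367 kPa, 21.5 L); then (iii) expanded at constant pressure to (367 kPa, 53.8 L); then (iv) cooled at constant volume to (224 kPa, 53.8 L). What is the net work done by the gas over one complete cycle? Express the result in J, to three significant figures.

Constant-volume legs do no work.
W(i) = (224)(21.5 − 53.8) = -7235 J; W(iii) = (367)(53.8 − 21.5) = 11854 J.
W_net = -7235 + 11854 = 4619 J (the clockwise enclosed area).

W_net ≈ 4620 J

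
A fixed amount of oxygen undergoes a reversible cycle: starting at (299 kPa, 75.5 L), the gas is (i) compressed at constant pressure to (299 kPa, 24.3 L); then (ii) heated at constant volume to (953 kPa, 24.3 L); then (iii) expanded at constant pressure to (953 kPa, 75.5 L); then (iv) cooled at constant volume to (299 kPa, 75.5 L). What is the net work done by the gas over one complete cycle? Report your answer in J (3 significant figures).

Constant-volume legs do no work.
W(i) = (299)(24.3 − 75.5) = -15309 J; W(iii) = (953)(75.5 − 24.3) = 48794 J.
W_net = -15309 + 48794 = 33485 J (the clockwise enclosed area).

W_net ≈ 33500 J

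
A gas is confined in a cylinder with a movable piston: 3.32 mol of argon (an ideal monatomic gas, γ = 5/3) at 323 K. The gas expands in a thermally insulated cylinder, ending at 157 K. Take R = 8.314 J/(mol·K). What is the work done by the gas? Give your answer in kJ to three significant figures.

Adiabatic ⇒ Q = 0, so W_by = −ΔU = nCᵥ(T₁ − T₂).
Cᵥ = 3R/2 = 12.47 J/(mol·K).
W = (3.32)(12.47)(323 − 157) = 6873 J.

W ≈ 6.87 kJ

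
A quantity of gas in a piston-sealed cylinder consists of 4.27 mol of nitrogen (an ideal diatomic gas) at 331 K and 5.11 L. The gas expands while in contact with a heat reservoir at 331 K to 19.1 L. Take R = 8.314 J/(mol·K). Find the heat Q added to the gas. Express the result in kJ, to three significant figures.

Q ≈ 15.5 kJ

Isothermal ⇒ ΔU = 0, so Q = W = nRT ln(V₂/V₁).
Q = (4.27)(8.314)(331) ln(19.1/5.11) = 11751 × 1.318 = 15493 J.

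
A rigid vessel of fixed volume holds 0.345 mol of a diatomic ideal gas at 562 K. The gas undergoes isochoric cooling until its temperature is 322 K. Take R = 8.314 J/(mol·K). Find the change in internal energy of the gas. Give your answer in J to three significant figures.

Constant volume ⇒ W = 0, so Q = ΔU = nCᵥΔT with Cᵥ = 5R/2 = 20.79 J/(mol·K).
ΔU = (0.345)(20.79)(322 − 562) = -1721 J.

ΔU ≈ -1720 J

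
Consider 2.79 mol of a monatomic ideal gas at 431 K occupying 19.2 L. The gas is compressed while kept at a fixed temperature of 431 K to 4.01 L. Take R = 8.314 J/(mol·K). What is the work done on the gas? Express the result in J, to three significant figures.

W ≈ 15700 J

Isothermal: W = nRT ln(V₂/V₁).
W = (2.79)(8.314)(431) × ln(4.01/19.2)
  = 9998 × -1.566
W_by_gas = -15657 J; work on gas = −W_by = 15657 J.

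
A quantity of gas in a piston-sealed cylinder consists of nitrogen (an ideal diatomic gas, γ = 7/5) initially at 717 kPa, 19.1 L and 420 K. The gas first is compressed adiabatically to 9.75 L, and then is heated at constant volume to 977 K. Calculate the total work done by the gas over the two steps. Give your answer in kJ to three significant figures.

Step 1 (adiabatic): W = (P₁V₁ − P₂V₂)/(γ−1) = (13695 − 17921)/0.4 = -10566 J.
Step 2 (isochoric): W = 0 (constant volume).
W_total = -10566 + 0 = -10566 J.

W_total ≈ -10.6 kJ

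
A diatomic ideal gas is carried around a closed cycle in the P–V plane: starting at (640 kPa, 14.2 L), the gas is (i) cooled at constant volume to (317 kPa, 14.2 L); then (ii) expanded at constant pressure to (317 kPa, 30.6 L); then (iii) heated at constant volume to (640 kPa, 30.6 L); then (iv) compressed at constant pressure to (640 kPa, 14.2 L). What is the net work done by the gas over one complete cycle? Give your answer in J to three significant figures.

Constant-volume legs do no work.
W(ii) = (317)(30.6 − 14.2) = 5199 J; W(iv) = (640)(14.2 − 30.6) = -10496 J.
W_net = 5199 − 10496 = -5297 J (the counter-clockwise enclosed area).

W_net ≈ -5300 J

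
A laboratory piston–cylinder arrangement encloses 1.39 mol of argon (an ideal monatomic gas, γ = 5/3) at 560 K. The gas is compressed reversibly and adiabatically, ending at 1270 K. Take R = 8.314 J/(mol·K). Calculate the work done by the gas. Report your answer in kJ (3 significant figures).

Adiabatic ⇒ Q = 0, so W_by = −ΔU = nCᵥ(T₁ − T₂).
Cᵥ = 3R/2 = 12.47 J/(mol·K).
W = (1.39)(12.47)(560 − 1270) = -12308 J.

W ≈ -12.3 kJ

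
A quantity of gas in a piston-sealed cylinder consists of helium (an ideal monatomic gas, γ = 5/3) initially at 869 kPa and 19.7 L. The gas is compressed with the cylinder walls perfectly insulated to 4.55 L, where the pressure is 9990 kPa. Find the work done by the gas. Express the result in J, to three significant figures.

Adiabatic: W = (P₁V₁ − P₂V₂)/(γ − 1) with γ = 5/3.
P₁V₁ = 17119 J, P₂V₂ = 45454 J.
W = (17119 − 45454) / 0.6667 = -42503 J.

W ≈ -42500 J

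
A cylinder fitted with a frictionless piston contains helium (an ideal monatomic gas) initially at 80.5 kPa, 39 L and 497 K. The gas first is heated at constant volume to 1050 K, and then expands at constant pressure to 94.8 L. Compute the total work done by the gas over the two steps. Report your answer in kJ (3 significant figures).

W_total ≈ 9.49 kJ

Step 1 (isochoric): W = 0 (constant volume).
After step 1: P = 170.1 kPa (V unchanged).
Step 2 (isobaric): W = PΔV = (170.1 kPa)(94.8 − 39 L) = 9490 J.
W_total = 0 + 9490 = 9490 J.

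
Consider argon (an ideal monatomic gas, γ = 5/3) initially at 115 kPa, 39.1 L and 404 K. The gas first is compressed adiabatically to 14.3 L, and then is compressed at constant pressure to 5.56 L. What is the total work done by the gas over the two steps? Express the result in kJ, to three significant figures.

W_total ≈ -11.8 kJ

Step 1 (adiabatic): W = (P₁V₁ − P₂V₂)/(γ−1) = (4496 − 8792)/0.667 = -6444 J.
After step 1: P = 614.8 kPa, V = 14.3 L, T = 790 K.
Step 2 (isobaric): W = PΔV = (614.8 kPa)(5.56 − 14.3 L) = -5374 J.
W_total = -6444 − 5374 = -11817 J.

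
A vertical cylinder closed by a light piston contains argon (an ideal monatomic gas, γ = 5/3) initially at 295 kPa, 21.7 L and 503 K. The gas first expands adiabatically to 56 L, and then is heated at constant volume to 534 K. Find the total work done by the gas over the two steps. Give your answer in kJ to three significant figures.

Step 1 (adiabatic): W = (P₁V₁ − P₂V₂)/(γ−1) = (6402 − 3402)/0.667 = 4499 J.
Step 2 (isochoric): W = 0 (constant volume).
W_total = 4499 + 0 = 4499 J.

W_total ≈ 4.50 kJ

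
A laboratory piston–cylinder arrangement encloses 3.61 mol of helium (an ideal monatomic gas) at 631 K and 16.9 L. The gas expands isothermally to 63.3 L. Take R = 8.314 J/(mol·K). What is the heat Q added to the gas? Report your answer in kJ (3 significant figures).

Q ≈ 25.0 kJ

Isothermal ⇒ ΔU = 0, so Q = W = nRT ln(V₂/V₁).
Q = (3.61)(8.314)(631) ln(63.3/16.9) = 18939 × 1.321 = 25010 J.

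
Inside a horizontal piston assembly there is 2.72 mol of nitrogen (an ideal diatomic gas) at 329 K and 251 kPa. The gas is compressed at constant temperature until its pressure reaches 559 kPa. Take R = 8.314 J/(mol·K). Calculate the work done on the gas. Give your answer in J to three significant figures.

Isothermal process: W = nRT ln(V₂/V₁) = nRT ln(P₁/P₂).
W = (2.72)(8.314)(329) × ln(251/559)
  = 7440 × ln(0.449) = 7440 × -0.8007
W_by_gas = -5957 J; work on gas = −W_by = 5957 J.

W ≈ 5960 J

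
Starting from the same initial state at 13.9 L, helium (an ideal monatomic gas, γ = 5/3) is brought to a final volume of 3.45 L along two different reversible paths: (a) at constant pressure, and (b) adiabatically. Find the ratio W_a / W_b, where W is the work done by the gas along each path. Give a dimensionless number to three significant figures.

W_a / W_b ≈ 0.327

Path (a) isobaric: W = P₁(V₂ − V₁) → W_a/(P₁V₁) = -0.7518.
Path (b) adiabatic: W = P₁V₁(1 − (V₁/V₂)^(γ−1))/(γ−1) → W_b/(P₁V₁) = -2.298.
W_a / W_b = -0.7518 / -2.298 = 0.3272.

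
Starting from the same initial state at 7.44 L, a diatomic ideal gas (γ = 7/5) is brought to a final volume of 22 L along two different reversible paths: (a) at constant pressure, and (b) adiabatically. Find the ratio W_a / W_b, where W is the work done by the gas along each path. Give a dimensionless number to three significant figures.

Path (a) isobaric: W = P₁(V₂ − V₁) → W_a/(P₁V₁) = 1.957.
Path (b) adiabatic: W = P₁V₁(1 − (V₁/V₂)^(γ−1))/(γ−1) → W_b/(P₁V₁) = 0.8797.
W_a / W_b = 1.957 / 0.8797 = 2.225.

W_a / W_b ≈ 2.22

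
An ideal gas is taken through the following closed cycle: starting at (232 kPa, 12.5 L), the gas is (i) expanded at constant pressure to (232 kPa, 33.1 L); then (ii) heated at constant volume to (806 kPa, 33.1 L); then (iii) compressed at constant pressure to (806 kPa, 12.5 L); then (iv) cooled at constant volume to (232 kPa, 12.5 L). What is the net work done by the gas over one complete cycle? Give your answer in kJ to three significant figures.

Constant-volume legs do no work.
W(i) = (232)(33.1 − 12.5) = 4779 J; W(iii) = (806)(12.5 − 33.1) = -16604 J.
W_net = 4779 − 16604 = -11824 J (the counter-clockwise enclosed area).

W_net ≈ -11.8 kJ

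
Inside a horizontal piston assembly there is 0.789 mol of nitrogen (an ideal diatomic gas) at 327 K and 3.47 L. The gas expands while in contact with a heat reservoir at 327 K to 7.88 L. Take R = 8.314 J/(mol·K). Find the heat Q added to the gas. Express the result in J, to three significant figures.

Isothermal ⇒ ΔU = 0, so Q = W = nRT ln(V₂/V₁).
Q = (0.789)(8.314)(327) ln(7.88/3.47) = 2145 × 0.8202 = 1759 J.

Q ≈ 1760 J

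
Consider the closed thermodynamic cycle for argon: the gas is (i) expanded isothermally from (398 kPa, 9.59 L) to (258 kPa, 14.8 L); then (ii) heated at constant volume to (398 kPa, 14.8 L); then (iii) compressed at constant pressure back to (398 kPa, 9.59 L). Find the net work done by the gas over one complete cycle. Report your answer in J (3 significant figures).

Leg (i): W = PᵢVᵢ ln(V_f/Vᵢ) = (3817) ln(14.8/9.59) = 1656 J.
Leg (ii): W = 0.
Leg (iii): W = PΔV = (398)(9.59 − 14.8) = -2074 J.
W_net = 1656 − 2074 = -417.4 J.

W_net ≈ -417 J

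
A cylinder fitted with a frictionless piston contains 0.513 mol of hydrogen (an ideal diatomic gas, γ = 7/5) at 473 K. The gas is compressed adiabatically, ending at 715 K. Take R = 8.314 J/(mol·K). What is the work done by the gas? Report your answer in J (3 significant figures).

W ≈ -2580 J

Adiabatic ⇒ Q = 0, so W_by = −ΔU = nCᵥ(T₁ − T₂).
Cᵥ = 5R/2 = 20.79 J/(mol·K).
W = (0.513)(20.79)(473 − 715) = -2580 J.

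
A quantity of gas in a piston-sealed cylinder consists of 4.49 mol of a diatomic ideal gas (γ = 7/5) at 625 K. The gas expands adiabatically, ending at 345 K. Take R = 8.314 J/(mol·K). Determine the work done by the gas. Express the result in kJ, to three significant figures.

W ≈ 26.1 kJ

Adiabatic ⇒ Q = 0, so W_by = −ΔU = nCᵥ(T₁ − T₂).
Cᵥ = 5R/2 = 20.79 J/(mol·K).
W = (4.49)(20.79)(625 − 345) = 26131 J.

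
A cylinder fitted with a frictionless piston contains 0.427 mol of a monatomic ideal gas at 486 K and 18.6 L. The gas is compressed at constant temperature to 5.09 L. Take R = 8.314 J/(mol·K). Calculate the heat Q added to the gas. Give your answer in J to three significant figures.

Q ≈ -2240 J

Isothermal ⇒ ΔU = 0, so Q = W = nRT ln(V₂/V₁).
Q = (0.427)(8.314)(486) ln(5.09/18.6) = 1725 × -1.296 = -2236 J.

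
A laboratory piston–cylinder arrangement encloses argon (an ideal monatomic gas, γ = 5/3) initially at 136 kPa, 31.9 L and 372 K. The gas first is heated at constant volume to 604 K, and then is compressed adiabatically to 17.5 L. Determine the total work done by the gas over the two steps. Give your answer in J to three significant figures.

Step 1 (isochoric): W = 0 (constant volume).
After step 1: P = 220.8 kPa (V unchanged).
Step 2 (adiabatic): W = (P₁V₁ − P₂V₂)/(γ−1) = (7044 − 10511)/0.667 = -5201 J.
W_total = 0 − 5201 = -5201 J.

W_total ≈ -5200 J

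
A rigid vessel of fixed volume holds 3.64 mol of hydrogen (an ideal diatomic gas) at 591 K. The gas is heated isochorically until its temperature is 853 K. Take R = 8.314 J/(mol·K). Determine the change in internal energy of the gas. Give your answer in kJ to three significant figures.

Constant volume ⇒ W = 0, so Q = ΔU = nCᵥΔT with Cᵥ = 5R/2 = 20.79 J/(mol·K).
ΔU = (3.64)(20.79)(853 − 591) = 19822 J.

ΔU ≈ 19.8 kJ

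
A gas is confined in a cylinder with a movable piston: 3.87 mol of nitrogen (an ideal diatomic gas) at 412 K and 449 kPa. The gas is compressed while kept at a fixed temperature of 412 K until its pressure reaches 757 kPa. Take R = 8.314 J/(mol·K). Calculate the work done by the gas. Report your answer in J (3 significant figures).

W ≈ -6920 J

Isothermal process: W = nRT ln(V₂/V₁) = nRT ln(P₁/P₂).
W = (3.87)(8.314)(412) × ln(449/757)
  = 13256 × ln(0.5931) = 13256 × -0.5223
W_by_gas = -6924 J.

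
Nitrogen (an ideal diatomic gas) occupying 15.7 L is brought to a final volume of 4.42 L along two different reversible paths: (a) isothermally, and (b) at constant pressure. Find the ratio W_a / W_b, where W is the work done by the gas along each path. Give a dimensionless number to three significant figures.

Path (a) isothermal: W = P₁V₁ ln(V₂/V₁) → W_a/(P₁V₁) = -1.268.
Path (b) isobaric: W = P₁(V₂ − V₁) → W_b/(P₁V₁) = -0.7185.
W_a / W_b = -1.268 / -0.7185 = 1.764.

W_a / W_b ≈ 1.76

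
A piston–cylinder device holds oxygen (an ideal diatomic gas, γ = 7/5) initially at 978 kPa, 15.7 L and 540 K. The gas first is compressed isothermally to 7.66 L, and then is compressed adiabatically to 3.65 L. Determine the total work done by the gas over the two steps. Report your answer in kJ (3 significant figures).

Step 1 (isothermal): W = P₁V₁ ln(V₂/V₁) = (15355) ln(7.66/15.7) = -11019 J.
After step 1: P = 2005 kPa, V = 7.66 L, T = 540 K.
Step 2 (adiabatic): W = (P₁V₁ − P₂V₂)/(γ−1) = (15355 − 20654)/0.4 = -13250 J.
W_total = -11019 − 13250 = -24269 J.

W_total ≈ -24.3 kJ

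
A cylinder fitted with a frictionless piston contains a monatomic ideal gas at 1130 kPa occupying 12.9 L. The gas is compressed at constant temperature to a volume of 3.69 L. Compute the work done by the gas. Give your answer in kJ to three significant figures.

W ≈ -18.2 kJ

Isothermal: W = nRT ln(V₂/V₁) = P₁V₁ ln(V₂/V₁).
P₁V₁ = (1130 kPa)(12.9 L) = 14577 J.
W = 14577 × ln(3.69/12.9) = 14577 × -1.252
W_by_gas = -18245 J.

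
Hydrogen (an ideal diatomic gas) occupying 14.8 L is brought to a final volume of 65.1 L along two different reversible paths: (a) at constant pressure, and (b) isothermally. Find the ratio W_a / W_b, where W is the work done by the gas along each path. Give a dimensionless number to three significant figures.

Path (a) isobaric: W = P₁(V₂ − V₁) → W_a/(P₁V₁) = 3.399.
Path (b) isothermal: W = P₁V₁ ln(V₂/V₁) → W_b/(P₁V₁) = 1.481.
W_a / W_b = 3.399 / 1.481 = 2.294.

W_a / W_b ≈ 2.29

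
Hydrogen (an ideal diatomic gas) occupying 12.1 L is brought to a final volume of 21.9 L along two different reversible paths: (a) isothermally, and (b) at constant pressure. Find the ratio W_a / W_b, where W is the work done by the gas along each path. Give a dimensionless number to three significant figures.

Path (a) isothermal: W = P₁V₁ ln(V₂/V₁) → W_a/(P₁V₁) = 0.5933.
Path (b) isobaric: W = P₁(V₂ − V₁) → W_b/(P₁V₁) = 0.8099.
W_a / W_b = 0.5933 / 0.8099 = 0.7325.

W_a / W_b ≈ 0.733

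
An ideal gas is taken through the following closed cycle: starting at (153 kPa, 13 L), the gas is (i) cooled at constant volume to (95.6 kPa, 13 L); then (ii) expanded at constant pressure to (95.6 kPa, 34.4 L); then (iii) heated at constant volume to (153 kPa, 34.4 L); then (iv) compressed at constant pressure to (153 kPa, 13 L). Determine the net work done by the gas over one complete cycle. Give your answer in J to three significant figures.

W_net ≈ -1230 J

Constant-volume legs do no work.
W(ii) = (95.6)(34.4 − 13) = 2046 J; W(iv) = (153)(13 − 34.4) = -3274 J.
W_net = 2046 − 3274 = -1228 J (the counter-clockwise enclosed area).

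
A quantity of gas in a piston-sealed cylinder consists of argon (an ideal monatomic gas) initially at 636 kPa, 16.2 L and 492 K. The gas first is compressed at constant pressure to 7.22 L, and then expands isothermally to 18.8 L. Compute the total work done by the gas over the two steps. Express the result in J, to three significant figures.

W_total ≈ -1320 J

Step 1 (isobaric): W = PΔV = (636 kPa)(7.22 − 16.2 L) = -5711 J.
After step 1: P = 636 kPa, V = 7.22 L, T = 219.3 K.
Step 2 (isothermal): W = P₁V₁ ln(V₂/V₁) = (4592) ln(18.8/7.22) = 4394 J.
W_total = -5711 + 4394 = -1317 J.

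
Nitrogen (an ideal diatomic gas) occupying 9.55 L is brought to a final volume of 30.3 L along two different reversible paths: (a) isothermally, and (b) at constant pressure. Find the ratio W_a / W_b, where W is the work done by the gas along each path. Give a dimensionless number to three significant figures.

W_a / W_b ≈ 0.531

Path (a) isothermal: W = P₁V₁ ln(V₂/V₁) → W_a/(P₁V₁) = 1.155.
Path (b) isobaric: W = P₁(V₂ − V₁) → W_b/(P₁V₁) = 2.173.
W_a / W_b = 1.155 / 2.173 = 0.5314.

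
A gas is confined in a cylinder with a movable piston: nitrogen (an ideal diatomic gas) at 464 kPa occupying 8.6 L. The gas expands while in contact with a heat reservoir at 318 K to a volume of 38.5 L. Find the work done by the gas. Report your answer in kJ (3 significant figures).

W ≈ 5.98 kJ

Isothermal: W = nRT ln(V₂/V₁) = P₁V₁ ln(V₂/V₁).
P₁V₁ = (464 kPa)(8.6 L) = 3990 J.
W = 3990 × ln(38.5/8.6) = 3990 × 1.499
W_by_gas = 5981 J.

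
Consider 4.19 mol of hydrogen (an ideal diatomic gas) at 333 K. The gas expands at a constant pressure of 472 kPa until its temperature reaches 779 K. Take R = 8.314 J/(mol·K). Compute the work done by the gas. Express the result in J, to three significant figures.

Isobaric: W = P ΔV = nR ΔT.
W = (4.19)(8.314)(779 − 333) = 15537 J.

W ≈ 15500 J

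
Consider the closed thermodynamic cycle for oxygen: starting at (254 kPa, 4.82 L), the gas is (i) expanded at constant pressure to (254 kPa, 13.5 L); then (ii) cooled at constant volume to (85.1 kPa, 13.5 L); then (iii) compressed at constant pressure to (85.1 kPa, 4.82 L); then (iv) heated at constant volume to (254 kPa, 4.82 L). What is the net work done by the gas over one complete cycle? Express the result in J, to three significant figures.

W_net ≈ 1470 J

Constant-volume legs do no work.
W(i) = (254)(13.5 − 4.82) = 2205 J; W(iii) = (85.1)(4.82 − 13.5) = -738.7 J.
W_net = 2205 − 738.7 = 1466 J (the clockwise enclosed area).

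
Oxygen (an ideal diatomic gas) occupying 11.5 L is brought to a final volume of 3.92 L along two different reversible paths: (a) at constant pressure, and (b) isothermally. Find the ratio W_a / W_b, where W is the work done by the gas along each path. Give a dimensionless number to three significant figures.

W_a / W_b ≈ 0.612

Path (a) isobaric: W = P₁(V₂ − V₁) → W_a/(P₁V₁) = -0.6591.
Path (b) isothermal: W = P₁V₁ ln(V₂/V₁) → W_b/(P₁V₁) = -1.076.
W_a / W_b = -0.6591 / -1.076 = 0.6124.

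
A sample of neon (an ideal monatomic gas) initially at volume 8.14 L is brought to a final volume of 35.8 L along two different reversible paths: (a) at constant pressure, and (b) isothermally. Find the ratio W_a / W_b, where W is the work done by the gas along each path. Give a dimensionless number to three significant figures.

W_a / W_b ≈ 2.29

Path (a) isobaric: W = P₁(V₂ − V₁) → W_a/(P₁V₁) = 3.398.
Path (b) isothermal: W = P₁V₁ ln(V₂/V₁) → W_b/(P₁V₁) = 1.481.
W_a / W_b = 3.398 / 1.481 = 2.294.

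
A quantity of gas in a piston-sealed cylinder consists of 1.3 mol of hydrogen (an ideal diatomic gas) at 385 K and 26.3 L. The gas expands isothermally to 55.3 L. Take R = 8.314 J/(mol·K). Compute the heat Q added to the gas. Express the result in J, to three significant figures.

Q ≈ 3090 J

Isothermal ⇒ ΔU = 0, so Q = W = nRT ln(V₂/V₁).
Q = (1.3)(8.314)(385) ln(55.3/26.3) = 4161 × 0.7432 = 3093 J.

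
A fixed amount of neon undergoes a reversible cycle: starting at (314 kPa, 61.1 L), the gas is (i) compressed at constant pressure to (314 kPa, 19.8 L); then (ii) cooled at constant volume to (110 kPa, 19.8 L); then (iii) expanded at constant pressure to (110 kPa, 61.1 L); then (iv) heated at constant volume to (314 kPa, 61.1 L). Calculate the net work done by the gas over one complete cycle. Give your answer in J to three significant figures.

Constant-volume legs do no work.
W(i) = (314)(19.8 − 61.1) = -12968 J; W(iii) = (110)(61.1 − 19.8) = 4543 J.
W_net = -12968 + 4543 = -8425 J (the counter-clockwise enclosed area).

W_net ≈ -8430 J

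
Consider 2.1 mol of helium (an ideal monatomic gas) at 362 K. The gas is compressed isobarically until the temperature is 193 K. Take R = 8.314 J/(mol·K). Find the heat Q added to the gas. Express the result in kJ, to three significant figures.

Isobaric: W = nRΔT = (2.1)(8.314)(-169) = -2951 J.
ΔU = nCᵥΔT with Cᵥ = 3R/2: ΔU = (2.1)(12.47)(-169) = -4426 J.
Q = ΔU + W = -4426 − 2951 = -7377 J.

Q ≈ -7.38 kJ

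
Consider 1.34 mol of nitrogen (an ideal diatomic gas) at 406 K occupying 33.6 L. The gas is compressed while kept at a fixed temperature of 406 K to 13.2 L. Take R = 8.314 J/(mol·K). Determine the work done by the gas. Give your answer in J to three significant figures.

W ≈ -4230 J

Isothermal: W = nRT ln(V₂/V₁).
W = (1.34)(8.314)(406) × ln(13.2/33.6)
  = 4523 × -0.9343
W_by_gas = -4226 J.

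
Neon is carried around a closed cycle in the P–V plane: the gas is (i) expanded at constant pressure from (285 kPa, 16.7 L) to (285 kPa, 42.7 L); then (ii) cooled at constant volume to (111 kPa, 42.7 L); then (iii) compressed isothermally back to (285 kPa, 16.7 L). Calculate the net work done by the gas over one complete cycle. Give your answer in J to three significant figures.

W_net ≈ 2960 J

Leg (i): W = PΔV = (285)(42.7 − 16.7) = 7410 J.
Leg (ii): W = 0.
Leg (iii): W = PᵢVᵢ ln(V_f/Vᵢ) = (4740) ln(16.7/42.7) = -4450 J.
W_net = 7410 − 4450 = 2960 J.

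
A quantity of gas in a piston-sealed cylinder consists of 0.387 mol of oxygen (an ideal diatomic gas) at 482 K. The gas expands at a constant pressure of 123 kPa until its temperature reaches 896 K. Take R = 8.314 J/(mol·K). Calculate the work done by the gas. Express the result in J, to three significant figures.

Isobaric: W = P ΔV = nR ΔT.
W = (0.387)(8.314)(896 − 482) = 1332 J.

W ≈ 1330 J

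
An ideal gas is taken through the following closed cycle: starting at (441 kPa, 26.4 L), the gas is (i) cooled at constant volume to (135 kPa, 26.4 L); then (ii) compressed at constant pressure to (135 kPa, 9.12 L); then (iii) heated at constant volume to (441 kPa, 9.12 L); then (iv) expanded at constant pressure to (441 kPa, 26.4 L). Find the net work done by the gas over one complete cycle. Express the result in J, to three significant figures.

Constant-volume legs do no work.
W(ii) = (135)(9.12 − 26.4) = -2333 J; W(iv) = (441)(26.4 − 9.12) = 7620 J.
W_net = -2333 + 7620 = 5288 J (the clockwise enclosed area).

W_net ≈ 5290 J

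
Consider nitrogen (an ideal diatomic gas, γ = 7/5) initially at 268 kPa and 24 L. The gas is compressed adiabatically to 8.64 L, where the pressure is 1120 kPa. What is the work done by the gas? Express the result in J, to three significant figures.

Adiabatic: W = (P₁V₁ − P₂V₂)/(γ − 1) with γ = 7/5.
P₁V₁ = 6432 J, P₂V₂ = 9677 J.
W = (6432 − 9677) / 0.4 = -8112 J.

W ≈ -8110 J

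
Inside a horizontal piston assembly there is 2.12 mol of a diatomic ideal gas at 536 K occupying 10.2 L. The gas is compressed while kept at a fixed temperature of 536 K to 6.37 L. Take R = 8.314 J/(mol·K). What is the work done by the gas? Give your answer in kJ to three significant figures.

Isothermal: W = nRT ln(V₂/V₁).
W = (2.12)(8.314)(536) × ln(6.37/10.2)
  = 9447 × -0.4708
W_by_gas = -4448 J.

W ≈ -4.45 kJ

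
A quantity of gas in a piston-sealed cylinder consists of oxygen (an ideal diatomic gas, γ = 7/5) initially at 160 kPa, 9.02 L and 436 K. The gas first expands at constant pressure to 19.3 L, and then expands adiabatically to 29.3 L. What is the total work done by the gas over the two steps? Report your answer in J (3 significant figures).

W_total ≈ 2830 J

Step 1 (isobaric): W = PΔV = (160 kPa)(19.3 − 9.02 L) = 1645 J.
After step 1: P = 160 kPa, V = 19.3 L, T = 932.9 K.
Step 2 (adiabatic): W = (P₁V₁ − P₂V₂)/(γ−1) = (3088 − 2613)/0.4 = 1187 J.
W_total = 1645 + 1187 = 2832 J.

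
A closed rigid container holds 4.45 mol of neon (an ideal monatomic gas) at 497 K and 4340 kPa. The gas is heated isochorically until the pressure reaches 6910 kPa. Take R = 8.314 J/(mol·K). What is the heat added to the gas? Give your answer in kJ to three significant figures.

Constant volume ⇒ W = 0, so Q = ΔU = nCᵥΔT with Cᵥ = 3R/2 = 12.47 J/(mol·K).
At constant V, T₂/T₁ = P₂/P₁ ⇒ ΔT = T₁(P₂/P₁ − 1) = 497·(6910/4340 − 1) = 294.3 K.
ΔU = (4.45)(12.47)(294.3) = 16333 J.

Q ≈ 16.3 kJ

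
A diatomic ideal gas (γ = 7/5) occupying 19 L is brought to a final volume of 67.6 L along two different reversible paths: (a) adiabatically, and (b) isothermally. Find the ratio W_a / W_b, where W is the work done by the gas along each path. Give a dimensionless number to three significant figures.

W_a / W_b ≈ 0.784

Path (a) adiabatic: W = P₁V₁(1 − (V₁/V₂)^(γ−1))/(γ−1) → W_a/(P₁V₁) = 0.9953.
Path (b) isothermal: W = P₁V₁ ln(V₂/V₁) → W_b/(P₁V₁) = 1.269.
W_a / W_b = 0.9953 / 1.269 = 0.7842.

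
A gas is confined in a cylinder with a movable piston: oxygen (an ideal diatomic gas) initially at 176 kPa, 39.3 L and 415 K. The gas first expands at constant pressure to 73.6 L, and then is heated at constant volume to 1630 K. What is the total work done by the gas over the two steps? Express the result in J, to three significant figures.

W_total ≈ 6040 J

Step 1 (isobaric): W = PΔV = (176 kPa)(73.6 − 39.3 L) = 6037 J.
Step 2 (isochoric): W = 0 (constant volume).
W_total = 6037 + 0 = 6037 J.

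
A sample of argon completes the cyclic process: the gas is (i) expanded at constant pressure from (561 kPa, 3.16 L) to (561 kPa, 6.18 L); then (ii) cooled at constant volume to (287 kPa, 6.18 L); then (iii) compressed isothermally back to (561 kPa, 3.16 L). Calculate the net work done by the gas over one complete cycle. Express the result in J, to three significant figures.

W_net ≈ 505 J

Leg (i): W = PΔV = (561)(6.18 − 3.16) = 1694 J.
Leg (ii): W = 0.
Leg (iii): W = PᵢVᵢ ln(V_f/Vᵢ) = (1774) ln(3.16/6.18) = -1190 J.
W_net = 1694 − 1190 = 504.5 J.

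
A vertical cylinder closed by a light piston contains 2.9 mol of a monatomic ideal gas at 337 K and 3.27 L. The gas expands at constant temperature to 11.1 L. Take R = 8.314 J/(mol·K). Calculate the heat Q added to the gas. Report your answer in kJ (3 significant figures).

Isothermal ⇒ ΔU = 0, so Q = W = nRT ln(V₂/V₁).
Q = (2.9)(8.314)(337) ln(11.1/3.27) = 8125 × 1.222 = 9930 J.

Q ≈ 9.93 kJ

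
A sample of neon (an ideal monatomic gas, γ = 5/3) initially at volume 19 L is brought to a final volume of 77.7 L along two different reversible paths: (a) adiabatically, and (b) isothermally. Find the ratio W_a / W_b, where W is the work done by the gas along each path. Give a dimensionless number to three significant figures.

W_a / W_b ≈ 0.649

Path (a) adiabatic: W = P₁V₁(1 − (V₁/V₂)^(γ−1))/(γ−1) → W_a/(P₁V₁) = 0.9134.
Path (b) isothermal: W = P₁V₁ ln(V₂/V₁) → W_b/(P₁V₁) = 1.408.
W_a / W_b = 0.9134 / 1.408 = 0.6486.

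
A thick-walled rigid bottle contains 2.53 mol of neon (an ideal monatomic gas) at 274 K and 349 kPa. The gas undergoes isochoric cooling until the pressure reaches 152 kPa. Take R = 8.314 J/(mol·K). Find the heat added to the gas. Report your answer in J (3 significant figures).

Q ≈ -4880 J

Constant volume ⇒ W = 0, so Q = ΔU = nCᵥΔT with Cᵥ = 3R/2 = 12.47 J/(mol·K).
At constant V, T₂/T₁ = P₂/P₁ ⇒ ΔT = T₁(P₂/P₁ − 1) = 274·(152/349 − 1) = -154.7 K.
ΔU = (2.53)(12.47)(-154.7) = -4880 J.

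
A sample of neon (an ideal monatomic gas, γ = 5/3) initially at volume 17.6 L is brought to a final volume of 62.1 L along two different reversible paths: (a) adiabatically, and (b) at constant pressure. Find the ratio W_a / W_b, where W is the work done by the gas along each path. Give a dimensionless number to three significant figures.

Path (a) adiabatic: W = P₁V₁(1 − (V₁/V₂)^(γ−1))/(γ−1) → W_a/(P₁V₁) = 0.8528.
Path (b) isobaric: W = P₁(V₂ − V₁) → W_b/(P₁V₁) = 2.528.
W_a / W_b = 0.8528 / 2.528 = 0.3373.

W_a / W_b ≈ 0.337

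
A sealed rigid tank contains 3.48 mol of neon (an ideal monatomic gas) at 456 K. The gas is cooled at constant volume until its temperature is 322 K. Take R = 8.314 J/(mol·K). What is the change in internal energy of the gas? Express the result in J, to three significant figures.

ΔU ≈ -5820 J

Constant volume ⇒ W = 0, so Q = ΔU = nCᵥΔT with Cᵥ = 3R/2 = 12.47 J/(mol·K).
ΔU = (3.48)(12.47)(322 − 456) = -5815 J.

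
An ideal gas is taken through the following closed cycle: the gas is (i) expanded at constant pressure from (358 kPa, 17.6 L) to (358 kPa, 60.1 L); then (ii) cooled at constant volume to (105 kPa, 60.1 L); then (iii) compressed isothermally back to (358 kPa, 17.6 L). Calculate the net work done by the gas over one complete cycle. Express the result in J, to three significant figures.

W_net ≈ 7470 J

Leg (i): W = PΔV = (358)(60.1 − 17.6) = 15215 J.
Leg (ii): W = 0.
Leg (iii): W = PᵢVᵢ ln(V_f/Vᵢ) = (6310) ln(17.6/60.1) = -7750 J.
W_net = 15215 − 7750 = 7465 J.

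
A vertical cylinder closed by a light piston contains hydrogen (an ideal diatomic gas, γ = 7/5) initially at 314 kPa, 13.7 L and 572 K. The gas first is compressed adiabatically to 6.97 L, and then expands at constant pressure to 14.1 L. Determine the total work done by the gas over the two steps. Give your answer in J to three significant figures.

W_total ≈ 2430 J

Step 1 (adiabatic): W = (P₁V₁ − P₂V₂)/(γ−1) = (4302 − 5637)/0.4 = -3338 J.
After step 1: P = 808.7 kPa, V = 6.97 L, T = 749.5 K.
Step 2 (isobaric): W = PΔV = (808.7 kPa)(14.1 − 6.97 L) = 5766 J.
W_total = -3338 + 5766 = 2428 J.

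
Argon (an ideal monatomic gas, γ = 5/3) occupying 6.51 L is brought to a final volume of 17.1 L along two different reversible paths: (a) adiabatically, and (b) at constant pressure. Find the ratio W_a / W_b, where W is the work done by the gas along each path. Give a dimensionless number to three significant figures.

W_a / W_b ≈ 0.438

Path (a) adiabatic: W = P₁V₁(1 − (V₁/V₂)^(γ−1))/(γ−1) → W_a/(P₁V₁) = 0.7121.
Path (b) isobaric: W = P₁(V₂ − V₁) → W_b/(P₁V₁) = 1.627.
W_a / W_b = 0.7121 / 1.627 = 0.4377.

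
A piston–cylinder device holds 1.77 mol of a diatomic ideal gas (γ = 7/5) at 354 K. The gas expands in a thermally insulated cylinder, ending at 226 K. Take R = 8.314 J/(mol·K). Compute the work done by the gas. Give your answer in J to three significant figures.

W ≈ 4710 J

Adiabatic ⇒ Q = 0, so W_by = −ΔU = nCᵥ(T₁ − T₂).
Cᵥ = 5R/2 = 20.79 J/(mol·K).
W = (1.77)(20.79)(354 − 226) = 4709 J.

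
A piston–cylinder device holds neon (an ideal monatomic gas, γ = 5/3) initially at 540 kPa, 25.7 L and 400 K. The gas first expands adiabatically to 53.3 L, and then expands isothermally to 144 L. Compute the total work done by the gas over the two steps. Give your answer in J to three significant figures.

W_total ≈ 16500 J

Step 1 (adiabatic): W = (P₁V₁ − P₂V₂)/(γ−1) = (13878 − 8534)/0.667 = 8017 J.
After step 1: P = 160.1 kPa, V = 53.3 L, T = 246 K.
Step 2 (isothermal): W = P₁V₁ ln(V₂/V₁) = (8534) ln(144/53.3) = 8481 J.
W_total = 8017 + 8481 = 16498 J.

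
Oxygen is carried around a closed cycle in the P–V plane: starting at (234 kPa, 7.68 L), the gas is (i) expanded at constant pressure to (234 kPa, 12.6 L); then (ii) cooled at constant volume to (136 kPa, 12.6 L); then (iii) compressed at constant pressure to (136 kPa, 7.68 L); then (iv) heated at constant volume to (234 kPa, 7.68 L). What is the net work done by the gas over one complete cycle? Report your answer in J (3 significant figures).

Constant-volume legs do no work.
W(i) = (234)(12.6 − 7.68) = 1151 J; W(iii) = (136)(7.68 − 12.6) = -669.1 J.
W_net = 1151 − 669.1 = 482.2 J (the clockwise enclosed area).

W_net ≈ 482 J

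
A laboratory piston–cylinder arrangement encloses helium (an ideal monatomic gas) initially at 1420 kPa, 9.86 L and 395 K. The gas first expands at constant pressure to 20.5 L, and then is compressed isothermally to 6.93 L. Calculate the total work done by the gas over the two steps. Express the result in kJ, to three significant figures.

Step 1 (isobaric): W = PΔV = (1420 kPa)(20.5 − 9.86 L) = 15109 J.
After step 1: P = 1420 kPa, V = 20.5 L, T = 821.2 K.
Step 2 (isothermal): W = P₁V₁ ln(V₂/V₁) = (29110) ln(6.93/20.5) = -31572 J.
W_total = 15109 − 31572 = -16463 J.

W_total ≈ -16.5 kJ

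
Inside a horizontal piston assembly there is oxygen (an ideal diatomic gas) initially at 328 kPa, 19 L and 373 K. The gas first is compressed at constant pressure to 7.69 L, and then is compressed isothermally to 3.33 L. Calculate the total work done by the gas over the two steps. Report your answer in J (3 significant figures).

W_total ≈ -5820 J

Step 1 (isobaric): W = PΔV = (328 kPa)(7.69 − 19 L) = -3710 J.
After step 1: P = 328 kPa, V = 7.69 L, T = 151 K.
Step 2 (isothermal): W = P₁V₁ ln(V₂/V₁) = (2522) ln(3.33/7.69) = -2111 J.
W_total = -3710 − 2111 = -5821 J.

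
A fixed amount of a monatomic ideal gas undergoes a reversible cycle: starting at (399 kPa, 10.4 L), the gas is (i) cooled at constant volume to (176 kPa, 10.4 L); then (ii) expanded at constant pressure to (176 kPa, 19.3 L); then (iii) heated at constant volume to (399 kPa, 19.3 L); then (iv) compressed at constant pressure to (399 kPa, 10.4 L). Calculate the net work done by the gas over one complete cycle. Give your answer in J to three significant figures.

W_net ≈ -1980 J

Constant-volume legs do no work.
W(ii) = (176)(19.3 − 10.4) = 1566 J; W(iv) = (399)(10.4 − 19.3) = -3551 J.
W_net = 1566 − 3551 = -1985 J (the counter-clockwise enclosed area).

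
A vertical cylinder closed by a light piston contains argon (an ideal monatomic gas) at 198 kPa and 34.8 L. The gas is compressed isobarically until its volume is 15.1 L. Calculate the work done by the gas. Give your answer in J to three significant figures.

Isobaric: W = P ΔV.
W = (198 kPa)(15.1 − 34.8 L) = (198)(-19.7) = -3901 J.

W ≈ -3900 J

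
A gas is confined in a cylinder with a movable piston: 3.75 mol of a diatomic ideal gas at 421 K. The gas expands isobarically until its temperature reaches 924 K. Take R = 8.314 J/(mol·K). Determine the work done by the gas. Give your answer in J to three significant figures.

Isobaric: W = P ΔV = nR ΔT.
W = (3.75)(8.314)(924 − 421) = 15682 J.

W ≈ 15700 J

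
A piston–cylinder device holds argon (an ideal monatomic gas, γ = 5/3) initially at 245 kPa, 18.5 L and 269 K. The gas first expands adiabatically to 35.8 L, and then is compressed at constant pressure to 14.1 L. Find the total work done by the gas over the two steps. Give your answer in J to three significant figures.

W_total ≈ 651 J

Step 1 (adiabatic): W = (P₁V₁ − P₂V₂)/(γ−1) = (4532 − 2919)/0.667 = 2421 J.
After step 1: P = 81.53 kPa, V = 35.8 L, T = 173.2 K.
Step 2 (isobaric): W = PΔV = (81.53 kPa)(14.1 − 35.8 L) = -1769 J.
W_total = 2421 − 1769 = 651.4 J.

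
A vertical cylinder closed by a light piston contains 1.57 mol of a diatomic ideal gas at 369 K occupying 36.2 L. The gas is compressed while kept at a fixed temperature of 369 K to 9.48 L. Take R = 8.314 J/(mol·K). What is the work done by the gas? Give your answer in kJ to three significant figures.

Isothermal: W = nRT ln(V₂/V₁).
W = (1.57)(8.314)(369) × ln(9.48/36.2)
  = 4817 × -1.34
W_by_gas = -6454 J.

W ≈ -6.45 kJ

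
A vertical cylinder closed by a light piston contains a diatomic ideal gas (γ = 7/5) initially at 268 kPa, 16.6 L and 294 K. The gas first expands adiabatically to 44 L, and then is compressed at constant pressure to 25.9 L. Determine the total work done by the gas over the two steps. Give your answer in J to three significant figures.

Step 1 (adiabatic): W = (P₁V₁ − P₂V₂)/(γ−1) = (4449 − 3012)/0.4 = 3591 J.
After step 1: P = 68.46 kPa, V = 44 L, T = 199.1 K.
Step 2 (isobaric): W = PΔV = (68.46 kPa)(25.9 − 44 L) = -1239 J.
W_total = 3591 − 1239 = 2352 J.

W_total ≈ 2350 J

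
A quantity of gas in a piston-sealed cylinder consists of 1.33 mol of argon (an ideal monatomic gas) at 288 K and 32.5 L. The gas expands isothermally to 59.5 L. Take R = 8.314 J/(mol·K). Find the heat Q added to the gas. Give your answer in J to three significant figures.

Isothermal ⇒ ΔU = 0, so Q = W = nRT ln(V₂/V₁).
Q = (1.33)(8.314)(288) ln(59.5/32.5) = 3185 × 0.6047 = 1926 J.

Q ≈ 1930 J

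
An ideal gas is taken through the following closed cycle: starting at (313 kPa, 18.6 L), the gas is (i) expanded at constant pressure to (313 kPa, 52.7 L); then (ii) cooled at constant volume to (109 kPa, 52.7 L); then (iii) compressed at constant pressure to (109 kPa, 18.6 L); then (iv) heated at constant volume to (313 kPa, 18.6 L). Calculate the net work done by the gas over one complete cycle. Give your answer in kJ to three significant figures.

W_net ≈ 6.96 kJ

Constant-volume legs do no work.
W(i) = (313)(52.7 − 18.6) = 10673 J; W(iii) = (109)(18.6 − 52.7) = -3717 J.
W_net = 10673 − 3717 = 6956 J (the clockwise enclosed area).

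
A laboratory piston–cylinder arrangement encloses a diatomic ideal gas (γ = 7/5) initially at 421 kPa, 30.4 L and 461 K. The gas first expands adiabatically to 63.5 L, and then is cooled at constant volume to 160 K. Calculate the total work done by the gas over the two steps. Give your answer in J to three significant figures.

W_total ≈ 8170 J

Step 1 (adiabatic): W = (P₁V₁ − P₂V₂)/(γ−1) = (12798 − 9532)/0.4 = 8165 J.
Step 2 (isochoric): W = 0 (constant volume).
W_total = 8165 + 0 = 8165 J.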